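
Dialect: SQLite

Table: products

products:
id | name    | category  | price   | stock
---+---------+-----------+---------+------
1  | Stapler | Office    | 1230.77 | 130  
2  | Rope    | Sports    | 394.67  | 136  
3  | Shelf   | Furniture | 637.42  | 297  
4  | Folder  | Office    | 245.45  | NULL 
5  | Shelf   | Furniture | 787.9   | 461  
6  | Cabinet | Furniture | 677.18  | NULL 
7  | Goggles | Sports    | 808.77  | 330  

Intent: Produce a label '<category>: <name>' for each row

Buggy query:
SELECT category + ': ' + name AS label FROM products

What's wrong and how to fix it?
Bug: '+' is numeric addition; on text columns SQLite converts them to 0 instead of concatenating

Fix: Use the || operator for string concatenation

Corrected query:
SELECT category || ': ' || name AS label FROM products

Result:
label             
------------------
Office: Stapler   
Sports: Rope      
Furniture: Shelf  
Office: Folder    
Furniture: Shelf  
Furniture: Cabinet
Sports: Goggles   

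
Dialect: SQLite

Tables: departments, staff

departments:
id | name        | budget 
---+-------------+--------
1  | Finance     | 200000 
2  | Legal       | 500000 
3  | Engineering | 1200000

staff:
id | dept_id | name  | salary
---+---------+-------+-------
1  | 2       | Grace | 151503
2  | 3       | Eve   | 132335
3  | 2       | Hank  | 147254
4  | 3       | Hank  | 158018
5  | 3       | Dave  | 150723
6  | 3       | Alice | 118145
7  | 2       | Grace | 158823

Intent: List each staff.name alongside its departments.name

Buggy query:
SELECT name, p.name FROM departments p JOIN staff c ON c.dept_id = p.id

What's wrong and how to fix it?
Bug: Both tables have a 'name' column; the unqualified reference is ambiguous

Fix: Prefix ambiguous columns with the table alias

Corrected query:
SELECT c.name, p.name FROM departments p JOIN staff c ON c.dept_id = p.id

Result:
name  | name       
------+------------
Grace | Legal      
Eve   | Engineering
Hank  | Legal      
Hank  | Engineering
Dave  | Engineering
Alice | Engineering
Grace | Legal      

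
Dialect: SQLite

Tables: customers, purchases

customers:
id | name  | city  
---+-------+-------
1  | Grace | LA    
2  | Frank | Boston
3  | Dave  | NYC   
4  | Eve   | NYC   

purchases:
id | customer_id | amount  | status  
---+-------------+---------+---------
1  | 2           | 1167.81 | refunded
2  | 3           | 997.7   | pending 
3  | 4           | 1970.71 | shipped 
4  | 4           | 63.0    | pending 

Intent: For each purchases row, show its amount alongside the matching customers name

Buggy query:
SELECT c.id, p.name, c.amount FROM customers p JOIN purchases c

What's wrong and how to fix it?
Bug: Missing join condition: each purchases row is matched to all customers rows instead of just its own

Fix: Specify the join condition linking the foreign key to the parent id

Corrected query:
SELECT c.id, p.name, c.amount FROM customers p JOIN purchases c ON c.customer_id = p.id

Result:
id | name  | amount 
---+-------+--------
1  | Frank | 1167.81
2  | Dave  | 997.7  
3  | Eve   | 1970.71
4  | Eve   | 63     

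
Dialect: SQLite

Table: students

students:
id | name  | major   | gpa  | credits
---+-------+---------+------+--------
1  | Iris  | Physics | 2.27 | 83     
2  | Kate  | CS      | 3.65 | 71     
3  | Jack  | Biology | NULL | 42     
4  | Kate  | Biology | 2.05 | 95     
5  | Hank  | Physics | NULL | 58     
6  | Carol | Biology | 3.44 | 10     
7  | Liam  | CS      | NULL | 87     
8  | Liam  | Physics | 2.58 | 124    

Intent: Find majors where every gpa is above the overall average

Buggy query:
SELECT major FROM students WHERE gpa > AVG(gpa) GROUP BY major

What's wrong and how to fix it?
Bug: AVG() is an aggregate; it can't sit directly in WHERE

Fix: Use a subquery for AVG and a HAVING MIN(...) filter so the condition holds for every row in the group

Corrected query:
SELECT major FROM students GROUP BY major HAVING MIN(gpa) > (SELECT AVG(gpa) FROM students)

Result:
major
-----
CS   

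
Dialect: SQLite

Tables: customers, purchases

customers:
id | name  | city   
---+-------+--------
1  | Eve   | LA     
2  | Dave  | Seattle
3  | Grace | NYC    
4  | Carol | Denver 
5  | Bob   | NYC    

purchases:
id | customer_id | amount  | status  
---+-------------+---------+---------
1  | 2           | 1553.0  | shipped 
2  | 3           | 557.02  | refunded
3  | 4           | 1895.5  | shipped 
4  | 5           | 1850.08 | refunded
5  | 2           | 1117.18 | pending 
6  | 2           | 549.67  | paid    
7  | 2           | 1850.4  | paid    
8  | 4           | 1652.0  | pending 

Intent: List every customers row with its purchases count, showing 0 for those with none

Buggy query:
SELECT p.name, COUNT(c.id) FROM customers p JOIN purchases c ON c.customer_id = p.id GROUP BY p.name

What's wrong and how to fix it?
Bug: INNER JOIN drops customers rows that have no matching purchases rows

Fix: Use LEFT JOIN so parents without children still appear (COUNT(c.id) gives 0)

Corrected query:
SELECT p.name, COUNT(c.id) FROM customers p LEFT JOIN purchases c ON c.customer_id = p.id GROUP BY p.name

Result:
name  | COUNT(c.id)
------+------------
Bob   | 1          
Carol | 2          
Dave  | 4          
Eve   | 0          
Grace | 1          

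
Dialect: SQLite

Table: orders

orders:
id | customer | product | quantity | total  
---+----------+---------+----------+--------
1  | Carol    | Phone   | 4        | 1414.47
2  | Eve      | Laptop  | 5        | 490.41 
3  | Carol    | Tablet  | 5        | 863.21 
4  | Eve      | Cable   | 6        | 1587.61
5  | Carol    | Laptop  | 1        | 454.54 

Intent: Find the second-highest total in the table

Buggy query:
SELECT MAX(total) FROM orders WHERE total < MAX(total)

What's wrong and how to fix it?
Bug: MAX(total) on the right of the comparison is an aggregate-in-WHERE error

Fix: Put the inner MAX in a scalar subquery

Corrected query:
SELECT MAX(total) FROM orders WHERE total < (SELECT MAX(total) FROM orders)

Result:
MAX(total)
----------
1414.47   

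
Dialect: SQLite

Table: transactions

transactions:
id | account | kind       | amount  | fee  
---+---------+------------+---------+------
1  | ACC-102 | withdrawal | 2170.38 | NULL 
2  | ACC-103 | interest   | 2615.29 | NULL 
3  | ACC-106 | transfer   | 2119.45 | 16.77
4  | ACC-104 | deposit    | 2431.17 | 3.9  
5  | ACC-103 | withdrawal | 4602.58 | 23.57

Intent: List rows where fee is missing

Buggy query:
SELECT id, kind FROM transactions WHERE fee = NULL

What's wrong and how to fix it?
Bug: '= NULL' is always unknown in SQL three-valued logic, so no rows match

Fix: Replace '= NULL' with 'IS NULL'

Corrected query:
SELECT id, kind FROM transactions WHERE fee IS NULL

Result:
id | kind      
---+-----------
1  | withdrawal
2  | interest  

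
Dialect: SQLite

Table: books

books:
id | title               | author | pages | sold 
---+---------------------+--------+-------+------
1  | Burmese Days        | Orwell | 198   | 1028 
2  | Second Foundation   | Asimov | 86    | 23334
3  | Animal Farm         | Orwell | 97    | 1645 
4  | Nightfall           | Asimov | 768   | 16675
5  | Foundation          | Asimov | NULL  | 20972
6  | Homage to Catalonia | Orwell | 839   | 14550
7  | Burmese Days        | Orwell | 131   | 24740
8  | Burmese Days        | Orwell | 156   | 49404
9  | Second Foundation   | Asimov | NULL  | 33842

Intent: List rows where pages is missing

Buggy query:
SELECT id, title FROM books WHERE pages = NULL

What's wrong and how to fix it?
Bug: Comparing to NULL with '=' never matches; NULL = NULL is unknown, not true

Fix: Use IS NULL to test for NULL

Corrected query:
SELECT id, title FROM books WHERE pages IS NULL

Result:
id | title            
---+------------------
5  | Foundation       
9  | Second Foundation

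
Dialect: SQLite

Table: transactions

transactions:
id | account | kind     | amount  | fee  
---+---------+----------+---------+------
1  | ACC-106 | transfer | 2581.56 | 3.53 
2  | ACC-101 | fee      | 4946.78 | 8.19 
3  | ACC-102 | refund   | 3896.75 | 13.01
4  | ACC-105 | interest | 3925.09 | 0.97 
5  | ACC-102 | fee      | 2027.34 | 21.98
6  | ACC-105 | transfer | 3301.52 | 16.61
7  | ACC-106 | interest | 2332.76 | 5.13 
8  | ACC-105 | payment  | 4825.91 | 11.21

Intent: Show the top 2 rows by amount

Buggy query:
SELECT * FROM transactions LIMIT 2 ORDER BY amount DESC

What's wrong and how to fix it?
Bug: ORDER BY cannot follow LIMIT; LIMIT is the final clause

Fix: Swap the clauses: ORDER BY first, then LIMIT

Corrected query:
SELECT * FROM transactions ORDER BY amount DESC LIMIT 2

Result:
id | account | kind    | amount  | fee  
---+---------+---------+---------+------
2  | ACC-101 | fee     | 4946.78 | 8.19 
8  | ACC-105 | payment | 4825.91 | 11.21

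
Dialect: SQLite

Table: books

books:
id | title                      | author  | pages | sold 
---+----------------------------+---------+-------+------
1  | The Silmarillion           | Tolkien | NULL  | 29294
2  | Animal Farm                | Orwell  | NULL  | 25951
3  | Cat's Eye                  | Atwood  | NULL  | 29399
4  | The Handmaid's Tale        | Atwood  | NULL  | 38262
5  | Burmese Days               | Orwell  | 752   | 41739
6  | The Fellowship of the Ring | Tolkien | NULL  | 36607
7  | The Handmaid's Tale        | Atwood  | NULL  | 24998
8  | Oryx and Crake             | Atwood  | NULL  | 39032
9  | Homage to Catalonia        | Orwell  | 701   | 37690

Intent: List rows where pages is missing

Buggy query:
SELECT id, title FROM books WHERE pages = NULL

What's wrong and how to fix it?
Bug: '= NULL' is always unknown in SQL three-valued logic, so no rows match

Fix: Use IS NULL to test for NULL

Corrected query:
SELECT id, title FROM books WHERE pages IS NULL

Result:
id | title                     
---+---------------------------
1  | The Silmarillion          
2  | Animal Farm               
3  | Cat's Eye                 
4  | The Handmaid's Tale       
6  | The Fellowship of the Ring
7  | The Handmaid's Tale       
8  | Oryx and Crake            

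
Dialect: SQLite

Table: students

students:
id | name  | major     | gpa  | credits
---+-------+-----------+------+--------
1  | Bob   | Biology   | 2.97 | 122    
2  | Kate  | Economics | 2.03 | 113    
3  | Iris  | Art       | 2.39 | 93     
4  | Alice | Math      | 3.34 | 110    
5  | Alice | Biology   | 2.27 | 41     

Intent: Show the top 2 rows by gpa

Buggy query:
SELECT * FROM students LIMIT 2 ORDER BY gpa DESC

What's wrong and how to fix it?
Bug: ORDER BY cannot follow LIMIT; LIMIT is the final clause

Fix: Swap the clauses: ORDER BY first, then LIMIT

Corrected query:
SELECT * FROM students ORDER BY gpa DESC LIMIT 2

Result:
id | name  | major   | gpa  | credits
---+-------+---------+------+--------
4  | Alice | Math    | 3.34 | 110    
1  | Bob   | Biology | 2.97 | 122    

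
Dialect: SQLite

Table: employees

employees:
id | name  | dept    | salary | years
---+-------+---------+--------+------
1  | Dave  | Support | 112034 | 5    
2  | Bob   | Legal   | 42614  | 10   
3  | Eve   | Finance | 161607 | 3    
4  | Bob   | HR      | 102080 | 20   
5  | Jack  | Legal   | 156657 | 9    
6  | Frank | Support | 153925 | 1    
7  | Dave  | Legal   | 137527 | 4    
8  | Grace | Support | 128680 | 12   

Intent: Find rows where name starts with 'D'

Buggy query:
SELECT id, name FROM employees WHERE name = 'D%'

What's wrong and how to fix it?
Bug: Wildcards only work with LIKE; '=' treats '%' as a literal character

Fix: Replace '=' with LIKE so 'D%' is treated as a pattern

Corrected query:
SELECT id, name FROM employees WHERE name LIKE 'D%'

Result:
id | name
---+-----
1  | Dave
7  | Dave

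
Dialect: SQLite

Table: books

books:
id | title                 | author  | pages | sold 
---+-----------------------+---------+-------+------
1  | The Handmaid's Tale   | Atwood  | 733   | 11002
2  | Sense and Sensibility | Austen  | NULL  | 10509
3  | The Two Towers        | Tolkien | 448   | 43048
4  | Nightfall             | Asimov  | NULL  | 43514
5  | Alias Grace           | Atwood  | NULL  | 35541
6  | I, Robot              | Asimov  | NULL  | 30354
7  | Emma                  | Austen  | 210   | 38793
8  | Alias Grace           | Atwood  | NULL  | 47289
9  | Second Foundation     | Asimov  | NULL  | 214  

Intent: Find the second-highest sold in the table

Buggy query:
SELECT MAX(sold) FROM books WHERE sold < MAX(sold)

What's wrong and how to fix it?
Bug: The inner MAX is an aggregate inside WHERE, which is not allowed

Fix: Compute the overall MAX in a subquery, then take MAX of rows below it

Corrected query:
SELECT MAX(sold) FROM books WHERE sold < (SELECT MAX(sold) FROM books)

Result:
MAX(sold)
---------
43514    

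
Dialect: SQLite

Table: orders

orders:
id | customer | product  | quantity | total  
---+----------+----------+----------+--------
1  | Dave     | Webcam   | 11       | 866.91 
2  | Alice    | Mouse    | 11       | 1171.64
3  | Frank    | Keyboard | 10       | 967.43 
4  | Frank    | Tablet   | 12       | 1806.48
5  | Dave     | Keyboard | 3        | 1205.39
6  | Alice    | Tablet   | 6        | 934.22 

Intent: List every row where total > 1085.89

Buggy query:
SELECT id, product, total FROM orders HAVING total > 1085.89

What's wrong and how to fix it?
Bug: HAVING filters the output of aggregation, but this query has no GROUP BY and no aggregate functions, so SQLite rejects it (HAVING clause on a non-aggregate query); the condition here is per row

Fix: Use WHERE for row-level filtering

Corrected query:
SELECT id, product, total FROM orders WHERE total > 1085.89

Result:
id | product  | total  
---+----------+--------
2  | Mouse    | 1171.64
4  | Tablet   | 1806.48
5  | Keyboard | 1205.39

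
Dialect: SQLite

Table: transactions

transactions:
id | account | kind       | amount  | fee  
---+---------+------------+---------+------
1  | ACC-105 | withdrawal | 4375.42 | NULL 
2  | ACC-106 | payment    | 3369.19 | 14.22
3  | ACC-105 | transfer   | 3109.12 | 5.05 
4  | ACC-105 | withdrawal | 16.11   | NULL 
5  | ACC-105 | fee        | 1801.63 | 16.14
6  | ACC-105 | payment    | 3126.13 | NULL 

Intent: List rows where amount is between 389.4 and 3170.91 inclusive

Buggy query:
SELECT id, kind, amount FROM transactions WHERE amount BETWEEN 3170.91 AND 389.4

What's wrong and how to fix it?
Bug: BETWEEN expects the lower bound first; with 3170.91 AND 389.4 the range is empty

Fix: Swap the bounds so the smaller value comes first

Corrected query:
SELECT id, kind, amount FROM transactions WHERE amount BETWEEN 389.4 AND 3170.91

Result:
id | kind     | amount 
---+----------+--------
3  | transfer | 3109.12
5  | fee      | 1801.63
6  | payment  | 3126.13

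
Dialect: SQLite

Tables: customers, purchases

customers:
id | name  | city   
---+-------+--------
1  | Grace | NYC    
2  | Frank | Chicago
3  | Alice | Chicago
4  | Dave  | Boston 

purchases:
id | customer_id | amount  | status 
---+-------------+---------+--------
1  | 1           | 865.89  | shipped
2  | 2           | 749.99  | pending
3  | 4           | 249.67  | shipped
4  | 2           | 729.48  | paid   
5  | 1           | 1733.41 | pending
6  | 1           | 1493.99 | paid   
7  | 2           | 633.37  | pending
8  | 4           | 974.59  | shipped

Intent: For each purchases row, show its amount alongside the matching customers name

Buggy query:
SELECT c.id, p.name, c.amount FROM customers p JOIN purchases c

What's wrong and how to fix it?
Bug: Missing join condition: each purchases row is matched to all customers rows instead of just its own

Fix: Add ON c.customer_id = p.id to the JOIN

Corrected query:
SELECT c.id, p.name, c.amount FROM customers p JOIN purchases c ON c.customer_id = p.id

Result:
id | name  | amount 
---+-------+--------
1  | Grace | 865.89 
2  | Frank | 749.99 
3  | Dave  | 249.67 
4  | Frank | 729.48 
5  | Grace | 1733.41
6  | Grace | 1493.99
7  | Frank | 633.37 
8  | Dave  | 974.59 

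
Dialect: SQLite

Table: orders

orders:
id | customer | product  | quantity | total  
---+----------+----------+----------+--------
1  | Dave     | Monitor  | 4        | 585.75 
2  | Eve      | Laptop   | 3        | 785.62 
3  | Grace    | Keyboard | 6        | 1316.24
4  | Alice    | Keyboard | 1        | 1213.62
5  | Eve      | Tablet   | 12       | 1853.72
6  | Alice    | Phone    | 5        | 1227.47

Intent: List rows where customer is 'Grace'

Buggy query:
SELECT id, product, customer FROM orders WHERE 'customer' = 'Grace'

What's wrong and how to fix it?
Bug: Single quotes denote string literals in SQL; the column name is being compared as a constant string

Fix: Remove the quotes around the column name (or use double quotes for an identifier)

Corrected query:
SELECT id, product, customer FROM orders WHERE customer = 'Grace'

Result:
id | product  | customer
---+----------+---------
3  | Keyboard | Grace   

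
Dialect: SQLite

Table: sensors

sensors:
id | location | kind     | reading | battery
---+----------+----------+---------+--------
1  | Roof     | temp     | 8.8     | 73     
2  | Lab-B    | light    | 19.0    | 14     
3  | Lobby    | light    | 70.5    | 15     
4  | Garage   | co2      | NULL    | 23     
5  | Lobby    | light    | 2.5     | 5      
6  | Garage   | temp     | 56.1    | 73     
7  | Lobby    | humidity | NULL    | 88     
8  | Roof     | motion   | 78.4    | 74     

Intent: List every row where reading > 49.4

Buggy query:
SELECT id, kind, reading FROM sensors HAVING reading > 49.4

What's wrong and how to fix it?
Bug: HAVING filters the output of aggregation, but this query has no GROUP BY and no aggregate functions, so SQLite rejects it (HAVING clause on a non-aggregate query); the condition here is per row

Fix: Replace HAVING with WHERE since the condition applies to individual rows

Corrected query:
SELECT id, kind, reading FROM sensors WHERE reading > 49.4

Result:
id | kind   | reading
---+--------+--------
3  | light  | 70.5   
6  | temp   | 56.1   
8  | motion | 78.4   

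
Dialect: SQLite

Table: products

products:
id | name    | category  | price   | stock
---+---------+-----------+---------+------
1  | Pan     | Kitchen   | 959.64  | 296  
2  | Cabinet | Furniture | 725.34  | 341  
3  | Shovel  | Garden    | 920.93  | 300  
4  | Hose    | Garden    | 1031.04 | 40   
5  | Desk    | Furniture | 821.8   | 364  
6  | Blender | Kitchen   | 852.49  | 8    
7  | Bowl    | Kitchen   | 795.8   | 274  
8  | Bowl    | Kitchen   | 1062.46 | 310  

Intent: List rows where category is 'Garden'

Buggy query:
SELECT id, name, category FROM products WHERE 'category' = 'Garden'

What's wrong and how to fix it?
Bug: 'category' in single quotes is a string literal, not the column; the comparison is literal-vs-literal and never true

Fix: Reference the column as category without single quotes

Corrected query:
SELECT id, name, category FROM products WHERE category = 'Garden'

Result:
id | name   | category
---+--------+---------
3  | Shovel | Garden  
4  | Hose   | Garden  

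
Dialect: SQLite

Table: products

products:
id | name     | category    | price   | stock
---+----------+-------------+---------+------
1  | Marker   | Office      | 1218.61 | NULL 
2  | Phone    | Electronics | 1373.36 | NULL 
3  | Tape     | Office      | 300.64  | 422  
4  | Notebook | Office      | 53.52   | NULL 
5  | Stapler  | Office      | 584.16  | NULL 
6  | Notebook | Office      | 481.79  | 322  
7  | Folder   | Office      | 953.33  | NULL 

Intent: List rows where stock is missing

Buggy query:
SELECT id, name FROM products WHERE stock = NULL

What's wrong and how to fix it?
Bug: Comparing to NULL with '=' never matches; NULL = NULL is unknown, not true

Fix: Use IS NULL to test for NULL

Corrected query:
SELECT id, name FROM products WHERE stock IS NULL

Result:
id | name    
---+---------
1  | Marker  
2  | Phone   
4  | Notebook
5  | Stapler 
7  | Folder  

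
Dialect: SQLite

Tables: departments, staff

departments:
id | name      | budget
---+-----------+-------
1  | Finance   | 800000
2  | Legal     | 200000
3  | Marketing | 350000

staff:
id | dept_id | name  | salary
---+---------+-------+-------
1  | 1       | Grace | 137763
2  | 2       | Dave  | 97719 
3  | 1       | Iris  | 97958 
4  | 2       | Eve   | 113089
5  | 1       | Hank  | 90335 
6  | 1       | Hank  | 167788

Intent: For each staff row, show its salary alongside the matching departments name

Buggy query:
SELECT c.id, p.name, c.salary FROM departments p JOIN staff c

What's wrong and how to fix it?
Bug: Missing join condition: each staff row is matched to all departments rows instead of just its own

Fix: Specify the join condition linking the foreign key to the parent id

Corrected query:
SELECT c.id, p.name, c.salary FROM departments p JOIN staff c ON c.dept_id = p.id

Result:
id | name    | salary
---+---------+-------
1  | Finance | 137763
2  | Legal   | 97719 
3  | Finance | 97958 
4  | Legal   | 113089
5  | Finance | 90335 
6  | Finance | 167788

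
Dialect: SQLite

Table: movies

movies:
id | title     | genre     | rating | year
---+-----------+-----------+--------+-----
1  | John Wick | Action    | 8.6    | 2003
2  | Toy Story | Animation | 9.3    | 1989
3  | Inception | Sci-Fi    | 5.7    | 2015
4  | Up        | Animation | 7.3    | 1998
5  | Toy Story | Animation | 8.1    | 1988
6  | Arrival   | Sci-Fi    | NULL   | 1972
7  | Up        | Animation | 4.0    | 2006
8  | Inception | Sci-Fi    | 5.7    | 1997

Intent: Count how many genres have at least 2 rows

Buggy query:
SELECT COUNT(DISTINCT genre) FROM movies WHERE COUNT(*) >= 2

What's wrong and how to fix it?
Bug: WHERE filters individual rows, not groups, so a group-level COUNT is invalid there

Fix: Use a subquery that GROUPs and filters with HAVING, then count its rows

Corrected query:
SELECT COUNT(*) FROM (SELECT genre FROM movies GROUP BY genre HAVING COUNT(*) >= 2)

Result:
COUNT(*)
--------
2       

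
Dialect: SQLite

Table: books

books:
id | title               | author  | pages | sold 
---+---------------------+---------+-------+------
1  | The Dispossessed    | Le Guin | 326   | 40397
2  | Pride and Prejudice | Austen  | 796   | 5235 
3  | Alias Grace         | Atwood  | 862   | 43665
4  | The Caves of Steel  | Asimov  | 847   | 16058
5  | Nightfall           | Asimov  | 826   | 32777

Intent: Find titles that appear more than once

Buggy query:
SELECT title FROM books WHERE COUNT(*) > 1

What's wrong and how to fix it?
Bug: COUNT(*) is an aggregate and cannot be used in WHERE

Fix: Group first, then use HAVING for the count condition

Corrected query:
SELECT title FROM books GROUP BY title HAVING COUNT(*) > 1

Result:
(no rows)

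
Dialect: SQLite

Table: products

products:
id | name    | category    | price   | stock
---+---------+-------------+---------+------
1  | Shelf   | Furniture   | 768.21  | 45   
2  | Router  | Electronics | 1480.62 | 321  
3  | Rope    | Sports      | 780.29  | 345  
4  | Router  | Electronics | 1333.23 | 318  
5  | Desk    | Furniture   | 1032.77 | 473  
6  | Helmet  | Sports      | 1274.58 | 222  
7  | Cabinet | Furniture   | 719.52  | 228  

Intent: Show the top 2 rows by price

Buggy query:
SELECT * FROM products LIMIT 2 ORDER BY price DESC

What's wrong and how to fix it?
Bug: LIMIT must come after ORDER BY

Fix: Swap the clauses: ORDER BY first, then LIMIT

Corrected query:
SELECT * FROM products ORDER BY price DESC LIMIT 2

Result:
id | name   | category    | price   | stock
---+--------+-------------+---------+------
2  | Router | Electronics | 1480.62 | 321  
4  | Router | Electronics | 1333.23 | 318  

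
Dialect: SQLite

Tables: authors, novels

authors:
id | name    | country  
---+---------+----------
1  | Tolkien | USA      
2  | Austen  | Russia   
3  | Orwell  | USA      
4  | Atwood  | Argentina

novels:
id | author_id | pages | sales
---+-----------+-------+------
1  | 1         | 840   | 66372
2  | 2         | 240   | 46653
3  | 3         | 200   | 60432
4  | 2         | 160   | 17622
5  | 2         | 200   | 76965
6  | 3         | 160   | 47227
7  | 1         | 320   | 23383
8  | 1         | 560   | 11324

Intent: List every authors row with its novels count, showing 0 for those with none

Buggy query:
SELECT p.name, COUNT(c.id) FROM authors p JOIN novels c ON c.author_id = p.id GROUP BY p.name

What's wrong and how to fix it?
Bug: An inner join excludes parents with zero children

Fix: Switch to LEFT JOIN to retain unmatched parent rows

Corrected query:
SELECT p.name, COUNT(c.id) FROM authors p LEFT JOIN novels c ON c.author_id = p.id GROUP BY p.name

Result:
name    | COUNT(c.id)
--------+------------
Atwood  | 0          
Austen  | 3          
Orwell  | 2          
Tolkien | 3          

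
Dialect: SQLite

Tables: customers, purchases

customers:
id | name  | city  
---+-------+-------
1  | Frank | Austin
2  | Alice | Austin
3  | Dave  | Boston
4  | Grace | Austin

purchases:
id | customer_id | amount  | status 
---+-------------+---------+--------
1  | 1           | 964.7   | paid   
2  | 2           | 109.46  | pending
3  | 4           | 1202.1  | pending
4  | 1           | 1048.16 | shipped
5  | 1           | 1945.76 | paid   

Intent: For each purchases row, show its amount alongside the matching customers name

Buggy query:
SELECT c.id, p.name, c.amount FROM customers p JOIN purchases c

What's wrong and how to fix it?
Bug: JOIN with no ON clause produces a cartesian product; every purchases row pairs with every customers row

Fix: Specify the join condition linking the foreign key to the parent id

Corrected query:
SELECT c.id, p.name, c.amount FROM customers p JOIN purchases c ON c.customer_id = p.id

Result:
id | name  | amount 
---+-------+--------
1  | Frank | 964.7  
2  | Alice | 109.46 
3  | Grace | 1202.1 
4  | Frank | 1048.16
5  | Frank | 1945.76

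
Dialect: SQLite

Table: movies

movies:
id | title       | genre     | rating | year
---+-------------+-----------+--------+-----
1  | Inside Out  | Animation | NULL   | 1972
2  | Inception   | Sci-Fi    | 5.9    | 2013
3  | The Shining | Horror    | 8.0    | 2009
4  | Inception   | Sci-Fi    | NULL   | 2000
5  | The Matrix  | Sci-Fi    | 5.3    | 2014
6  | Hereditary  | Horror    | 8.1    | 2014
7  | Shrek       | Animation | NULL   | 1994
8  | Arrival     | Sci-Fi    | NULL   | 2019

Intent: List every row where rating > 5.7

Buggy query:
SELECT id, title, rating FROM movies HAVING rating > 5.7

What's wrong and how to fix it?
Bug: HAVING filters the output of aggregation, but this query has no GROUP BY and no aggregate functions, so SQLite rejects it (HAVING clause on a non-aggregate query); the condition here is per row

Fix: Use WHERE for row-level filtering

Corrected query:
SELECT id, title, rating FROM movies WHERE rating > 5.7

Result:
id | title       | rating
---+-------------+-------
2  | Inception   | 5.9   
3  | The Shining | 8     
6  | Hereditary  | 8.1   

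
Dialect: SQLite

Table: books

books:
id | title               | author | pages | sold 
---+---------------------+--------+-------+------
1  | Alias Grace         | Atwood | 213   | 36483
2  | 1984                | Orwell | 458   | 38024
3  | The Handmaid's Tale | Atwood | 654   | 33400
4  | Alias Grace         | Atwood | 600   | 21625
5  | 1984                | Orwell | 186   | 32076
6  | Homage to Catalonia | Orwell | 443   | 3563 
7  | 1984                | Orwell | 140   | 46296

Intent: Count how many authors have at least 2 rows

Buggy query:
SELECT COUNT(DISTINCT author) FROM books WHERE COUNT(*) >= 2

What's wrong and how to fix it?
Bug: COUNT(*) cannot appear in WHERE; the per-group count doesn't exist yet

Fix: Group first with HAVING COUNT(*) >= 2, then COUNT the resulting groups

Corrected query:
SELECT COUNT(*) FROM (SELECT author FROM books GROUP BY author HAVING COUNT(*) >= 2)

Result:
COUNT(*)
--------
2       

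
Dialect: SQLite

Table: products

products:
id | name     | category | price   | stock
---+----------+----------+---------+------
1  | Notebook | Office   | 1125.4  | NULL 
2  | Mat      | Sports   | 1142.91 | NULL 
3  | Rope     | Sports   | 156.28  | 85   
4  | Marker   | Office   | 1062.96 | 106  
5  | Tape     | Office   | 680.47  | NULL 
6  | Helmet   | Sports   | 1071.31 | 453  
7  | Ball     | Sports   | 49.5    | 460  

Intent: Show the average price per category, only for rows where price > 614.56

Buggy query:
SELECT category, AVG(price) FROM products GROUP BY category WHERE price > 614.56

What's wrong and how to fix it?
Bug: WHERE cannot follow GROUP BY

Fix: Move the WHERE clause before GROUP BY

Corrected query:
SELECT category, AVG(price) FROM products WHERE price > 614.56 GROUP BY category

Result:
category | AVG(price)
---------+-----------
Office   | 956.276667
Sports   | 1107.11   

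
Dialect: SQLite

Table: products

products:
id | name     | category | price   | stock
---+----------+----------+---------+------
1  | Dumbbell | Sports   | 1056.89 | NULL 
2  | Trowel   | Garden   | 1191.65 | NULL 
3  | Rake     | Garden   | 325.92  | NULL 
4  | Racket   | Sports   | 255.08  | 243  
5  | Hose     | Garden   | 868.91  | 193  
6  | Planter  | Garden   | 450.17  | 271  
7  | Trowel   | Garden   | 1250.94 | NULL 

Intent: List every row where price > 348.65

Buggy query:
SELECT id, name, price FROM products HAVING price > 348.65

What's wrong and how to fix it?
Bug: This is a non-aggregate query (no GROUP BY, no aggregates), so in SQLite the HAVING clause is invalid here; a row-level condition belongs in WHERE

Fix: Replace HAVING with WHERE since the condition applies to individual rows

Corrected query:
SELECT id, name, price FROM products WHERE price > 348.65

Result:
id | name     | price  
---+----------+--------
1  | Dumbbell | 1056.89
2  | Trowel   | 1191.65
5  | Hose     | 868.91 
6  | Planter  | 450.17 
7  | Trowel   | 1250.94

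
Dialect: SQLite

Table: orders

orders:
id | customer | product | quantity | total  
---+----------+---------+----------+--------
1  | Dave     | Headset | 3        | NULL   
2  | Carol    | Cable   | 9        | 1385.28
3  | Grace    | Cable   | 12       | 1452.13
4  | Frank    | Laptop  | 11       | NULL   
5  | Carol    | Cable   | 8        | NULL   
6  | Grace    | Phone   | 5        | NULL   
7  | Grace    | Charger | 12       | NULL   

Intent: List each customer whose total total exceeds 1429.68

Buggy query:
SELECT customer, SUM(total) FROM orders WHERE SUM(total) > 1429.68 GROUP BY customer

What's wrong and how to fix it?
Bug: Aggregate functions cannot appear in a WHERE clause

Fix: Use HAVING (which filters groups after aggregation) instead of WHERE

Corrected query:
SELECT customer, SUM(total) FROM orders GROUP BY customer HAVING SUM(total) > 1429.68

Result:
customer | SUM(total)
---------+-----------
Grace    | 1452.13   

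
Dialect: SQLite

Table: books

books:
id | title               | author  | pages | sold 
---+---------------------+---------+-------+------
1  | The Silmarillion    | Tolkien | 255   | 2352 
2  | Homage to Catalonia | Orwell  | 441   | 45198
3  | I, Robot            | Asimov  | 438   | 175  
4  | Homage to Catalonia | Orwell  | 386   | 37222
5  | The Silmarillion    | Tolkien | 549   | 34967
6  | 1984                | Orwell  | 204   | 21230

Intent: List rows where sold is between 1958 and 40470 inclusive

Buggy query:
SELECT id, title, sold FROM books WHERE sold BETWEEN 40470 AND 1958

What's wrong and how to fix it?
Bug: BETWEEN expects the lower bound first; with 40470 AND 1958 the range is empty

Fix: Swap the bounds so the smaller value comes first

Corrected query:
SELECT id, title, sold FROM books WHERE sold BETWEEN 1958 AND 40470

Result:
id | title               | sold 
---+---------------------+------
1  | The Silmarillion    | 2352 
4  | Homage to Catalonia | 37222
5  | The Silmarillion    | 34967
6  | 1984                | 21230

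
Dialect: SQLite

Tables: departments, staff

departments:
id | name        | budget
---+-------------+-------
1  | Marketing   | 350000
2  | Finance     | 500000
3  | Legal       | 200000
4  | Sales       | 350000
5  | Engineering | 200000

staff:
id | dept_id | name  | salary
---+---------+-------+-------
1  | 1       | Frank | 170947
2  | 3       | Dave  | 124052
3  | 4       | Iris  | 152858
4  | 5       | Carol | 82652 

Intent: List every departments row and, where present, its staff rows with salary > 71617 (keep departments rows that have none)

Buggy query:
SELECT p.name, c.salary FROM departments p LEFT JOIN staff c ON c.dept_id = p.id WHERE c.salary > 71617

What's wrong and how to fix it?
Bug: Filtering c.salary in WHERE discards the NULL rows produced by LEFT JOIN, turning it into an inner join

Fix: Put 'c.salary > 71617' in the JOIN's ON clause instead of WHERE

Corrected query:
SELECT p.name, c.salary FROM departments p LEFT JOIN staff c ON c.dept_id = p.id AND c.salary > 71617

Result:
name        | salary
------------+-------
Marketing   | 170947
Finance     | NULL  
Legal       | 124052
Sales       | 152858
Engineering | 82652 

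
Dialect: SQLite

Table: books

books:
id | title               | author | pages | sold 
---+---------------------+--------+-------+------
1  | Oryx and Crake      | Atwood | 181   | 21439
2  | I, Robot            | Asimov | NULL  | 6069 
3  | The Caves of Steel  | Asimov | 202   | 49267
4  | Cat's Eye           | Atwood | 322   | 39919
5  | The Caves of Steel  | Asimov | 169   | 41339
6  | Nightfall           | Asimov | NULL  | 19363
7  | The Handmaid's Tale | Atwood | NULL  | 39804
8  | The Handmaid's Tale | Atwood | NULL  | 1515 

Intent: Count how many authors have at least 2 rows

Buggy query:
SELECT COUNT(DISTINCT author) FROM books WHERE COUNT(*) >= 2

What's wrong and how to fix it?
Bug: COUNT(*) cannot appear in WHERE; the per-group count doesn't exist yet

Fix: Use a subquery that GROUPs and filters with HAVING, then count its rows

Corrected query:
SELECT COUNT(*) FROM (SELECT author FROM books GROUP BY author HAVING COUNT(*) >= 2)

Result:
COUNT(*)
--------
2       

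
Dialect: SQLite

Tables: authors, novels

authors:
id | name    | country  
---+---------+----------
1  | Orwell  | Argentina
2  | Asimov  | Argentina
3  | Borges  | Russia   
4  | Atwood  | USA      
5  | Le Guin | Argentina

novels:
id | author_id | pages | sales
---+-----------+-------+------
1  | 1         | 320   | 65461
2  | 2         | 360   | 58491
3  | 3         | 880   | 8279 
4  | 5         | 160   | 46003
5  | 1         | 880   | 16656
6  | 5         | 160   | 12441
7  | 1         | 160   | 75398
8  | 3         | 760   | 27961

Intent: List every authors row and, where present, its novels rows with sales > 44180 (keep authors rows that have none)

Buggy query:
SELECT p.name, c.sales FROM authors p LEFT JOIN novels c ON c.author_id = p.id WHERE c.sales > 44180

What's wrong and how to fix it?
Bug: A WHERE condition on the right-hand table after LEFT JOIN drops unmatched parents

Fix: Put 'c.sales > 44180' in the JOIN's ON clause instead of WHERE

Corrected query:
SELECT p.name, c.sales FROM authors p LEFT JOIN novels c ON c.author_id = p.id AND c.sales > 44180

Result:
name    | sales
--------+------
Orwell  | 65461
Orwell  | 75398
Asimov  | 58491
Borges  | NULL 
Atwood  | NULL 
Le Guin | 46003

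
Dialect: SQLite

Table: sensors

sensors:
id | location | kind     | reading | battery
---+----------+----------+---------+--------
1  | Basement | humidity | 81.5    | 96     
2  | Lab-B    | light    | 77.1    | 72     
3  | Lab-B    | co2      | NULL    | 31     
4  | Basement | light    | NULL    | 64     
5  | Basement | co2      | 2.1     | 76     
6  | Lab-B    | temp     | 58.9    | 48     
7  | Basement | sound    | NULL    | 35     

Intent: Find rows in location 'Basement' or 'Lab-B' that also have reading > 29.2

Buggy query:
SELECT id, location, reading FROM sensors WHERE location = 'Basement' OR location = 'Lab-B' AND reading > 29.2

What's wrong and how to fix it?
Bug: AND binds tighter than OR, so this parses as location = 'Basement' OR (location = 'Lab-B' AND reading > 29.2)

Fix: Add parentheses around the OR so the AND applies to both alternatives

Corrected query:
SELECT id, location, reading FROM sensors WHERE (location = 'Basement' OR location = 'Lab-B') AND reading > 29.2

Result:
id | location | reading
---+----------+--------
1  | Basement | 81.5   
2  | Lab-B    | 77.1   
6  | Lab-B    | 58.9   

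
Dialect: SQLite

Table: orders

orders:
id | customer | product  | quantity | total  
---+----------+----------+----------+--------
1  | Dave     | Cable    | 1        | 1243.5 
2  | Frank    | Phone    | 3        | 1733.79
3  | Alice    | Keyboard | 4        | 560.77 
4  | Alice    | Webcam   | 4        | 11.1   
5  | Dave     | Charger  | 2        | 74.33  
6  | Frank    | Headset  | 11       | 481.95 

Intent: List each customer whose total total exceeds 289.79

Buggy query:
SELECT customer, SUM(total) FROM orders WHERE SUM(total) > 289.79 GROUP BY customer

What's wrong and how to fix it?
Bug: WHERE runs before GROUP BY, so aggregates aren't available there

Fix: Move the aggregate condition to a HAVING clause

Corrected query:
SELECT customer, SUM(total) FROM orders GROUP BY customer HAVING SUM(total) > 289.79

Result:
customer | SUM(total)
---------+-----------
Alice    | 571.87    
Dave     | 1317.83   
Frank    | 2215.74   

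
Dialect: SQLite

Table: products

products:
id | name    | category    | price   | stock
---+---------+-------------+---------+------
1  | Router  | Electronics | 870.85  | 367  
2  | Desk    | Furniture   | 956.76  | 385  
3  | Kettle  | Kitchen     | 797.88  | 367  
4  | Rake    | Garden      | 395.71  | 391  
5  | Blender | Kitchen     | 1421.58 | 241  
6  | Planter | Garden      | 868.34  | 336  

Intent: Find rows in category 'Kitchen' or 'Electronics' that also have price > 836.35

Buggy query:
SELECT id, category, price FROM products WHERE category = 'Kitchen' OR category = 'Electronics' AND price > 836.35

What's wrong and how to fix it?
Bug: AND binds tighter than OR, so this parses as category = 'Kitchen' OR (category = 'Electronics' AND price > 836.35)

Fix: Add parentheses around the OR so the AND applies to both alternatives

Corrected query:
SELECT id, category, price FROM products WHERE (category = 'Kitchen' OR category = 'Electronics') AND price > 836.35

Result:
id | category    | price  
---+-------------+--------
1  | Electronics | 870.85 
5  | Kitchen     | 1421.58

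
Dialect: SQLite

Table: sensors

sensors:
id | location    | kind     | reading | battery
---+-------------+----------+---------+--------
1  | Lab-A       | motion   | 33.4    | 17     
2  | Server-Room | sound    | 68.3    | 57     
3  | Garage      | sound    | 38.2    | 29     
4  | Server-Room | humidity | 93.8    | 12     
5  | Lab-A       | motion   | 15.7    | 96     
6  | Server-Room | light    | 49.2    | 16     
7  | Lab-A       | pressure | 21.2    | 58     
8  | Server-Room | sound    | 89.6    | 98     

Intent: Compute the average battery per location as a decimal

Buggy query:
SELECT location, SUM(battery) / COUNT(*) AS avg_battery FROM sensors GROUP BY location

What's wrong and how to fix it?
Bug: Both operands are integers, so '/' performs integer division and truncates

Fix: Cast one side to REAL so the division keeps the fractional part

Corrected query:
SELECT location, SUM(battery) * 1.0 / COUNT(*) AS avg_battery FROM sensors GROUP BY location

Result:
location    | avg_battery
------------+------------
Garage      | 29         
Lab-A       | 57         
Server-Room | 45.75      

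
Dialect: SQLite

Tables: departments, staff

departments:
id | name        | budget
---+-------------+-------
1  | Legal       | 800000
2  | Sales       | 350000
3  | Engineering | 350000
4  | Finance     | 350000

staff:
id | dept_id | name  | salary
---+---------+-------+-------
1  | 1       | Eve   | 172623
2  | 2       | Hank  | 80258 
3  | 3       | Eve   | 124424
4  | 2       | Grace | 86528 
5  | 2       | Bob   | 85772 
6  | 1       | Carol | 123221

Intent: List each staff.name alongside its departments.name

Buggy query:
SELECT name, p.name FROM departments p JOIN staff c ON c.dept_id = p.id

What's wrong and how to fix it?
Bug: Both tables have a 'name' column; the unqualified reference is ambiguous

Fix: Prefix ambiguous columns with the table alias

Corrected query:
SELECT c.name, p.name FROM departments p JOIN staff c ON c.dept_id = p.id

Result:
name  | name       
------+------------
Eve   | Legal      
Hank  | Sales      
Eve   | Engineering
Grace | Sales      
Bob   | Sales      
Carol | Legal      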